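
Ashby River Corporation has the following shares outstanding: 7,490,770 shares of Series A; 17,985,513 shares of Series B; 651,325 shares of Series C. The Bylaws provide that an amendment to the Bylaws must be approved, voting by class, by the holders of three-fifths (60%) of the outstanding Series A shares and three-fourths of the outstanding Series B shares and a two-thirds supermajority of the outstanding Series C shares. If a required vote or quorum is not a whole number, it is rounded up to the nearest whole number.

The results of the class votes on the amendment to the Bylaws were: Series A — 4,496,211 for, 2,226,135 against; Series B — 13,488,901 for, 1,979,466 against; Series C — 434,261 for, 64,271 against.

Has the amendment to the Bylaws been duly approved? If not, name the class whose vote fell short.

Series A: 3/5 of 7490770 = 4494462; 4,494,462 required, 4,496,211 in favor — approved.
Series B: 3/4 of 17985513 = 13489134.75, rounded up to 13489135; 13,489,135 required, 13,488,901 in favor — not approved.
Series C: 2/3 of 651325 = 434216.67, rounded up to 434217; 434,217 required, 434,261 in favor — approved.

Not approved — the Series B shares did not give the required vote.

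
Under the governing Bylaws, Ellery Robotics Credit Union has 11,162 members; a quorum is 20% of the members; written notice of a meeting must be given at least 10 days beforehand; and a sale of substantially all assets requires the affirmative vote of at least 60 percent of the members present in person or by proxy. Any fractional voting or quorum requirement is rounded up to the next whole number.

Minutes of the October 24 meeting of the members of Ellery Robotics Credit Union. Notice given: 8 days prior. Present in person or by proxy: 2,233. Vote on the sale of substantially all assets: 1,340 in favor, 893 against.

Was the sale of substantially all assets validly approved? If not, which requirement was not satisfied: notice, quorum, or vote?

Notice: 8 days given; 10 required. Not satisfied.
Quorum: 20% of 11,162 = 2,232.40, rounded up to 2,233; 2,233 present. Satisfied.
Vote: requires three-fifths of those present (2,233); 3/5 of 2233 = 1339.80, rounded up to 1340, so 1,340 needed; 1,340 in favor. Satisfied.

Invalid — notice requirement not satisfied.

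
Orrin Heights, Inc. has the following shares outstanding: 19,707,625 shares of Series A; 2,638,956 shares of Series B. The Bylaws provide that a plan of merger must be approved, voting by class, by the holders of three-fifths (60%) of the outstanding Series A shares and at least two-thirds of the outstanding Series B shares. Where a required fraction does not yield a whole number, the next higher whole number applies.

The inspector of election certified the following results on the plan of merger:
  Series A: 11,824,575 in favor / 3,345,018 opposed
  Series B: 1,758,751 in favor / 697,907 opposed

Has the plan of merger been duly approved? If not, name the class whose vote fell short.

Not approved — the Series B shares did not give the required vote.

Series A: 3/5 of 19707625 = 11824575; 11,824,575 required, 11,824,575 in favor — approved.
Series B: 2/3 of 2638956 = 1759304; 1,759,304 required, 1,758,751 in favor — not approved.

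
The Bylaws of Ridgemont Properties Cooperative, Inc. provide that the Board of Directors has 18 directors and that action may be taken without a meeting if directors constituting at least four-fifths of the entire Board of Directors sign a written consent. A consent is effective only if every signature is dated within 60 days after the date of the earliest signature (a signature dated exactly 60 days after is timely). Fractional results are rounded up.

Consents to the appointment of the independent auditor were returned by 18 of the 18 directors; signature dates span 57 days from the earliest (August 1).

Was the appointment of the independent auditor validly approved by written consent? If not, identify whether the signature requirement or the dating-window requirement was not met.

Effective — both the signature and dating-window requirements are satisfied.

Signatures required: at least four-fifths of 18 — 4/5 of 18 = 14.40, rounded up to 15, so 15 needed; 18 signed. Sufficient.
Dating window: the latest signature is 57 days after the earliest; the limit is 60 days. Within the window.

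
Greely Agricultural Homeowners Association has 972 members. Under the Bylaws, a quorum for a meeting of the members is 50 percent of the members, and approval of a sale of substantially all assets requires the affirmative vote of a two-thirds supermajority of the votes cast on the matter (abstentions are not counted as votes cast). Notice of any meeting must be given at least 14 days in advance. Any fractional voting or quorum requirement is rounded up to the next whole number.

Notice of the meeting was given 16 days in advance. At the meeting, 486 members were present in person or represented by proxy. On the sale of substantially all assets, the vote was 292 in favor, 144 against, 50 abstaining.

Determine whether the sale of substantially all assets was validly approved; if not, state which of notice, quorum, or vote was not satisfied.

Notice: 16 days given; 14 required. Satisfied.
Quorum: 50% of 972 = 486; 486 present. Satisfied.
Vote: requires two-thirds of the votes cast (486 − 50 abstaining = 436); 2/3 of 436 = 290.67, rounded up to 291, so 291 needed; 292 in favor. Satisfied.

Valid — all requirements satisfied.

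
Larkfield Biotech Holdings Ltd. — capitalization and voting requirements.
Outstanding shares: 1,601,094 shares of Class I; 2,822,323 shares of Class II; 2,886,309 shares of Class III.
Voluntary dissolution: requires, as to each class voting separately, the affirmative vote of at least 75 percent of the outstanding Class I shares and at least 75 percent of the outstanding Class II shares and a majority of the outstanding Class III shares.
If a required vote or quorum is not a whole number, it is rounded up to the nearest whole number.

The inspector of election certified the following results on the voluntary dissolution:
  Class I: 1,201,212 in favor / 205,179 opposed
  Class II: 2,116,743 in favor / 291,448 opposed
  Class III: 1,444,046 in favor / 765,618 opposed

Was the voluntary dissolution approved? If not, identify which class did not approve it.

Approved — every class gave the required vote.

Class I: 3/4 of 1601094 = 1200820.50, rounded up to 1200821; 1,200,821 required, 1,201,212 in favor — approved.
Class II: 3/4 of 2822323 = 2116742.25, rounded up to 2116743; 2,116,743 required, 2,116,743 in favor — approved.
Class III: a majority of 2886309 is 1443155; 1,443,155 required, 1,444,046 in favor — approved.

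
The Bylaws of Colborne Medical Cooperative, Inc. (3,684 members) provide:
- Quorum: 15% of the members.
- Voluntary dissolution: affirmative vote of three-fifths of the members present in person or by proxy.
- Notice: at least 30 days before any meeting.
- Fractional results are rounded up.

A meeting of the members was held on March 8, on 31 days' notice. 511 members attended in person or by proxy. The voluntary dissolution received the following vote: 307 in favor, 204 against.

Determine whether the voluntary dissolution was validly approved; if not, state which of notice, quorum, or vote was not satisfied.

Notice: 31 days given; 30 required. Satisfied.
Quorum: 15% of 3,684 = 552.60, rounded up to 553; 511 present. Not satisfied.
Vote: requires three-fifths of those present (511); 3/5 of 511 = 306.60, rounded up to 307, so 307 needed; 307 in favor. Satisfied.

Invalid — quorum requirement not satisfied.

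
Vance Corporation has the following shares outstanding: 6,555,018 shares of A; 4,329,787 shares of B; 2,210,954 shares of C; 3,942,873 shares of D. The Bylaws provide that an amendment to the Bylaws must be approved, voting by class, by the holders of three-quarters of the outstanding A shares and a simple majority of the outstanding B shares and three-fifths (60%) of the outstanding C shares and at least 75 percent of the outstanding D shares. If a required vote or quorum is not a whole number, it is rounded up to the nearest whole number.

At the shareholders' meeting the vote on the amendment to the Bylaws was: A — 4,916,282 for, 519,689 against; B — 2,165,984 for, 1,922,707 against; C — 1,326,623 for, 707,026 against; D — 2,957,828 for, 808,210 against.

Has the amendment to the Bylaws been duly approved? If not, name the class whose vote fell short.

A: 3/4 of 6555018 = 4916263.50, rounded up to 4916264; 4,916,264 required, 4,916,282 in favor — approved.
B: a majority of 4329787 is 2164894; 2,164,894 required, 2,165,984 in favor — approved.
C: 3/5 of 2210954 = 1326572.40, rounded up to 1326573; 1,326,573 required, 1,326,623 in favor — approved.
D: 3/4 of 3942873 = 2957154.75, rounded up to 2957155; 2,957,155 required, 2,957,828 in favor — approved.

Approved — every class gave the required vote.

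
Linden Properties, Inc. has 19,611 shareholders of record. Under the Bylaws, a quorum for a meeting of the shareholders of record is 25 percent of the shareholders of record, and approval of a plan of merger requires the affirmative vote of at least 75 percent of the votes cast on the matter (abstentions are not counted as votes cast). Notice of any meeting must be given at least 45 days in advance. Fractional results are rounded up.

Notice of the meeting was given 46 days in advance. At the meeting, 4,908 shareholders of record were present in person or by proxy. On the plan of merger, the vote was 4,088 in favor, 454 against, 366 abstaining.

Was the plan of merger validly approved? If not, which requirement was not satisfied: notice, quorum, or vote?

Notice: 46 days given; 45 required. Satisfied.
Quorum: 25% of 19,611 = 4,902.75, rounded up to 4,903; 4,908 present. Satisfied.
Vote: requires three-fourths of the votes cast (4,908 − 366 abstaining = 4,542); 3/4 of 4542 = 3406.50, rounded up to 3407, so 3,407 needed; 4,088 in favor. Satisfied.

Valid — all requirements satisfied.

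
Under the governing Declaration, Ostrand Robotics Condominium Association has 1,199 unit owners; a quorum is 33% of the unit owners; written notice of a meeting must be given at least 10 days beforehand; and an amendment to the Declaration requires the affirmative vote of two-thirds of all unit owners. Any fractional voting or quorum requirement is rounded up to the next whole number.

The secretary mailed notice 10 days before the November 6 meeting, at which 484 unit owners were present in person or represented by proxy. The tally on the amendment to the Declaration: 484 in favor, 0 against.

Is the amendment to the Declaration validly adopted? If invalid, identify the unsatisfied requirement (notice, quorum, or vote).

Invalid — vote requirement not satisfied.

Notice: 10 days given; 10 required. Satisfied.
Quorum: 33% of 1,199 = 395.67, rounded up to 396; 484 present. Satisfied.
Vote: requires two-thirds of all unit owners (1,199); 2/3 of 1199 = 799.33, rounded up to 800, so 800 needed; 484 in favor. Not satisfied.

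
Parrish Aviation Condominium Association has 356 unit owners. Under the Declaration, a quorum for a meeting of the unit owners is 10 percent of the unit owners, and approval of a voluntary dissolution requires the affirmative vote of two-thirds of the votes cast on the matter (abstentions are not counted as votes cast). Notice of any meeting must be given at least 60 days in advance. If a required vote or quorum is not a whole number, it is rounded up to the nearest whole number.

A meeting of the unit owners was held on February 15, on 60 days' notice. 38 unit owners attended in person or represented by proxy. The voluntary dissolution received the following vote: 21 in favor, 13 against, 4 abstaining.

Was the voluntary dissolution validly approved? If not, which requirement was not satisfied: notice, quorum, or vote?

Notice: 60 days given; 60 required. Satisfied.
Quorum: 10% of 356 = 35.60, rounded up to 36; 38 present. Satisfied.
Vote: requires two-thirds of the votes cast (38 − 4 abstaining = 34); 2/3 of 34 = 22.67, rounded up to 23, so 23 needed; 21 in favor. Not satisfied.

Invalid — vote requirement not satisfied.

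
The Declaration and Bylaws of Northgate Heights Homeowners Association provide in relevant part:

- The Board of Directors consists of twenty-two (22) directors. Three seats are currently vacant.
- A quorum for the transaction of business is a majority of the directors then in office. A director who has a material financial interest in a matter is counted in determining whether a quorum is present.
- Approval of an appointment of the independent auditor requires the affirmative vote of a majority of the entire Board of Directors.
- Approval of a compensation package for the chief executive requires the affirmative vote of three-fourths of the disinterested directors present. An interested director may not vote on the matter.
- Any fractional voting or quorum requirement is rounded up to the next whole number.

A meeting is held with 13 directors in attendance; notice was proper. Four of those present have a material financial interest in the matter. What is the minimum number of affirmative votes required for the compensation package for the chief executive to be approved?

7

The compensation package for the chief executive requires three-fourths of the disinterested directors present (13 − 4 = 9).
3/4 of 9 = 6.75, rounded up to 7.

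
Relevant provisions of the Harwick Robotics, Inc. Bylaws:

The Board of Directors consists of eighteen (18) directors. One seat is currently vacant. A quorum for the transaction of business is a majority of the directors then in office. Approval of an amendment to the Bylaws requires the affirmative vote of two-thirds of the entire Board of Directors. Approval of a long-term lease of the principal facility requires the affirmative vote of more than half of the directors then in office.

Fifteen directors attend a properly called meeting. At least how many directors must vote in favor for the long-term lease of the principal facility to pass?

9

The long-term lease of the principal facility requires a majority of the directors then in office (17).
A majority of 17 is 9.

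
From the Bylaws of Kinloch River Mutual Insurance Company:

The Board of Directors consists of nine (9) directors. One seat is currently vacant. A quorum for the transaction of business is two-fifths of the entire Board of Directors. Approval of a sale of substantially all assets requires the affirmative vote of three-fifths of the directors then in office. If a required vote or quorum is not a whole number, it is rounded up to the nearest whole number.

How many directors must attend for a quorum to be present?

2/5 of 9 = 3.60, rounded up to 4.

4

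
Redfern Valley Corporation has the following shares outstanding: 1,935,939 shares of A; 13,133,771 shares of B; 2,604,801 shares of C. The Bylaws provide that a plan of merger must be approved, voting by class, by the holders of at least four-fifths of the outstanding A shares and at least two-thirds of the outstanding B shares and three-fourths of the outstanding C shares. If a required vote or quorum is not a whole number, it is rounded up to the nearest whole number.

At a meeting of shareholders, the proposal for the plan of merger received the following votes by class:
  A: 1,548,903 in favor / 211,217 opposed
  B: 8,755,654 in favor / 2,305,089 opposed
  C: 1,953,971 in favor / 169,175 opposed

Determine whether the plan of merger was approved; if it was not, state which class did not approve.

Not approved — the B shares did not give the required vote.

A: 4/5 of 1935939 = 1548751.20, rounded up to 1548752; 1,548,752 required, 1,548,903 in favor — approved.
B: 2/3 of 13133771 = 8755847.33, rounded up to 8755848; 8,755,848 required, 8,755,654 in favor — not approved.
C: 3/4 of 2604801 = 1953600.75, rounded up to 1953601; 1,953,601 required, 1,953,971 in favor — approved.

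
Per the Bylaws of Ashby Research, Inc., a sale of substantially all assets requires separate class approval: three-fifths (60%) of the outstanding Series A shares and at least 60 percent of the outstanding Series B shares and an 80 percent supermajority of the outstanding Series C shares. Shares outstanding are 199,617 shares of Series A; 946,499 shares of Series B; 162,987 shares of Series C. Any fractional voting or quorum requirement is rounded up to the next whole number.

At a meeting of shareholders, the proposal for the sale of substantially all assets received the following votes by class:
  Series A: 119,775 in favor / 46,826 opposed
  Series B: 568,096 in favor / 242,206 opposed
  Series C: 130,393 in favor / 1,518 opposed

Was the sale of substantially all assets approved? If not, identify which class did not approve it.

Approved — every class gave the required vote.

Series A: 3/5 of 199617 = 119770.20, rounded up to 119771; 119,771 required, 119,775 in favor — approved.
Series B: 3/5 of 946499 = 567899.40, rounded up to 567900; 567,900 required, 568,096 in favor — approved.
Series C: 4/5 of 162987 = 130389.60, rounded up to 130390; 130,390 required, 130,393 in favor — approved.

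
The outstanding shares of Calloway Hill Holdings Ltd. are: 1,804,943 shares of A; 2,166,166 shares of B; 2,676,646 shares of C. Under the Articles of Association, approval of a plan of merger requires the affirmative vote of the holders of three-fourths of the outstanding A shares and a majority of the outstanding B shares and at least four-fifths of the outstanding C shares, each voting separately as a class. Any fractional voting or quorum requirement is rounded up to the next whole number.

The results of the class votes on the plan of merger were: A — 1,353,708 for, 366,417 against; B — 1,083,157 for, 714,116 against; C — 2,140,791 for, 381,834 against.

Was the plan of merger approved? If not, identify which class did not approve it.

Not approved — the C shares did not give the required vote.

A: 3/4 of 1804943 = 1353707.25, rounded up to 1353708; 1,353,708 required, 1,353,708 in favor — approved.
B: a majority of 2166166 is 1083084; 1,083,084 required, 1,083,157 in favor — approved.
C: 4/5 of 2676646 = 2141316.80, rounded up to 2141317; 2,141,317 required, 2,140,791 in favor — not approved.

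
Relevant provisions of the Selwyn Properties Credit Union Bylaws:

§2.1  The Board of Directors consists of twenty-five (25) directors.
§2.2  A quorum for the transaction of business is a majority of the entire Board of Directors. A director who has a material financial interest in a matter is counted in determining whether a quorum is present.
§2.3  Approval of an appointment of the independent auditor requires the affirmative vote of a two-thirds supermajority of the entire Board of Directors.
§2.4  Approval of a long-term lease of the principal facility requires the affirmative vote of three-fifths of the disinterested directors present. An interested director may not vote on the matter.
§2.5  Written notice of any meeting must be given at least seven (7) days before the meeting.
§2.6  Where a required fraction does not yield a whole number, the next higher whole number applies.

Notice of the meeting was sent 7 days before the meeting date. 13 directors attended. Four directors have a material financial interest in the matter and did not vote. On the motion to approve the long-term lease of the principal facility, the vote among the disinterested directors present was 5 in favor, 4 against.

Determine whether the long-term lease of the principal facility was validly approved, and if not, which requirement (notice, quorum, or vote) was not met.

Invalid — vote requirement not satisfied.

Notice: 7 days given; 7 required (7 ≥ 7). Satisfied.
Quorum: 13 present (interested directors count toward quorum); quorum is 13. Satisfied.
Vote: the long-term lease of the principal facility requires three-fifths of the disinterested directors present (13 − 4 = 9). 3/5 of 9 = 5.40, rounded up to 6, so 6 affirmative votes are needed; 5 voted in favor. Not satisfied.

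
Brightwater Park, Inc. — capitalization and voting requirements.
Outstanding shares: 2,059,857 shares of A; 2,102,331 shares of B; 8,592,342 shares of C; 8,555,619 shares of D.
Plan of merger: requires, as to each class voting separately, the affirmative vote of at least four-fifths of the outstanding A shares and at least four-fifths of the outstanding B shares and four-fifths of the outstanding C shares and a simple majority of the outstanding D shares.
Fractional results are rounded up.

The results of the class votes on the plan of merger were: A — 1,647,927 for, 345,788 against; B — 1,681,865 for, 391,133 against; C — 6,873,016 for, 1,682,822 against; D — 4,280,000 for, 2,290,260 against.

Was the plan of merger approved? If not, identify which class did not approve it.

Not approved — the C shares did not give the required vote.

A: 4/5 of 2059857 = 1647885.60, rounded up to 1647886; 1,647,886 required, 1,647,927 in favor — approved.
B: 4/5 of 2102331 = 1681864.80, rounded up to 1681865; 1,681,865 required, 1,681,865 in favor — approved.
C: 4/5 of 8592342 = 6873873.60, rounded up to 6873874; 6,873,874 required, 6,873,016 in favor — not approved.
D: a majority of 8555619 is 4277810; 4,277,810 required, 4,280,000 in favor — approved.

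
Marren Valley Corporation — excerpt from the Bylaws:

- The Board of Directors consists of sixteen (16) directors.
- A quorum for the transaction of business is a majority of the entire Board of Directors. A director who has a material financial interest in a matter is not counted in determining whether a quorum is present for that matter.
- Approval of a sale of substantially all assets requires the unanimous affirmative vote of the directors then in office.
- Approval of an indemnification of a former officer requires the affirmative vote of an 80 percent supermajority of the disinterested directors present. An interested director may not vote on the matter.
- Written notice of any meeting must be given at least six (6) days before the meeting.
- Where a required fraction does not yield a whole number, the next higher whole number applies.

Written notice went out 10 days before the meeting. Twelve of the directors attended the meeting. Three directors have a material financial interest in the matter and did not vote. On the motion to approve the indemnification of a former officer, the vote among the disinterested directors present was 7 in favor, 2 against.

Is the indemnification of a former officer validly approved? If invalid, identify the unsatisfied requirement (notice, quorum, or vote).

Invalid — vote requirement not satisfied.

Notice: 10 days given; 6 required (10 ≥ 6). Satisfied.
Quorum: 12 present, but the 3 interested directors do not count, leaving 9. Quorum is 9. Satisfied.
Vote: the indemnification of a former officer requires four-fifths of the disinterested directors present (12 − 3 = 9). 4/5 of 9 = 7.20, rounded up to 8, so 8 affirmative votes are needed; 7 voted in favor. Not satisfied.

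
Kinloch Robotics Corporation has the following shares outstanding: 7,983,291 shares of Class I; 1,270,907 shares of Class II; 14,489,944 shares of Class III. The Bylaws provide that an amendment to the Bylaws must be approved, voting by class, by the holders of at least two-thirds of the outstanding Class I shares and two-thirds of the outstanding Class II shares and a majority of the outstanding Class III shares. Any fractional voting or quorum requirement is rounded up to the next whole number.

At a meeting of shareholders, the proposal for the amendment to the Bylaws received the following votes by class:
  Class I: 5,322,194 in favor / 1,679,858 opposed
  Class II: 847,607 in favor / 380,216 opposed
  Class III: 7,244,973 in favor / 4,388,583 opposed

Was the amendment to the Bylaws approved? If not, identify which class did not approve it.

Approved — every class gave the required vote.

Class I: 2/3 of 7983291 = 5322194; 5,322,194 required, 5,322,194 in favor — approved.
Class II: 2/3 of 1270907 = 847271.33, rounded up to 847272; 847,272 required, 847,607 in favor — approved.
Class III: a majority of 14489944 is 7244973; 7,244,973 required, 7,244,973 in favor — approved.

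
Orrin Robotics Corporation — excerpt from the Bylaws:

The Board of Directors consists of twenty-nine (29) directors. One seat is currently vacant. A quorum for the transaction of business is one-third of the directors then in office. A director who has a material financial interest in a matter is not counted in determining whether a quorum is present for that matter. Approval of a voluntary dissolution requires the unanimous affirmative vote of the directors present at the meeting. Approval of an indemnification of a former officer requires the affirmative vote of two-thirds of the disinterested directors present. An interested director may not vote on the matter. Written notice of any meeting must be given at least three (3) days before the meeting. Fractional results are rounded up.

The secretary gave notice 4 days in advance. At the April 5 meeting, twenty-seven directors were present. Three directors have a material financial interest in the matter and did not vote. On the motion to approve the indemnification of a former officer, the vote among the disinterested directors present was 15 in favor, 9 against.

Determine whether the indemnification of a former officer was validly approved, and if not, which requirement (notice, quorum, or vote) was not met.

Invalid — vote requirement not satisfied.

Notice: 4 days given; 3 required (4 ≥ 3). Satisfied.
Quorum: 27 present, but the 3 interested directors do not count, leaving 24. Quorum is 10. Satisfied.
Vote: the indemnification of a former officer requires two-thirds of the disinterested directors present (27 − 3 = 24). 2/3 of 24 = 16, so 16 affirmative votes are needed; 15 voted in favor. Not satisfied.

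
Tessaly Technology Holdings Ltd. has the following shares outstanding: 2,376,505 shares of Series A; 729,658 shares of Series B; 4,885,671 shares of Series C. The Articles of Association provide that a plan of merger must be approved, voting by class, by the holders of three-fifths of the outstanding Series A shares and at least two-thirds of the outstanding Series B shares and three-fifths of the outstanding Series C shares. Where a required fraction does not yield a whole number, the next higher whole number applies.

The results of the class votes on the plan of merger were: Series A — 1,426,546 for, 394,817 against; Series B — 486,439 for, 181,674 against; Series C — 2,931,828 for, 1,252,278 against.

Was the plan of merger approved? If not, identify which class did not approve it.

Approved — every class gave the required vote.

Series A: 3/5 of 2376505 = 1425903; 1,425,903 required, 1,426,546 in favor — approved.
Series B: 2/3 of 729658 = 486438.67, rounded up to 486439; 486,439 required, 486,439 in favor — approved.
Series C: 3/5 of 4885671 = 2931402.60, rounded up to 2931403; 2,931,403 required, 2,931,828 in favor — approved.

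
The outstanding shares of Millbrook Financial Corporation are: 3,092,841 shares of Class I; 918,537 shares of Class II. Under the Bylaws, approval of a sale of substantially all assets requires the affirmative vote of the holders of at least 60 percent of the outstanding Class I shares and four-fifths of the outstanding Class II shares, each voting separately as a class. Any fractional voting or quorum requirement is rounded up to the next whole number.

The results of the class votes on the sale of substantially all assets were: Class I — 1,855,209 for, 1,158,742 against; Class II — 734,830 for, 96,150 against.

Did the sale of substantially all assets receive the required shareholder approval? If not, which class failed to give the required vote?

Not approved — the Class I shares did not give the required vote.

Class I: 3/5 of 3092841 = 1855704.60, rounded up to 1855705; 1,855,705 required, 1,855,209 in favor — not approved.
Class II: 4/5 of 918537 = 734829.60, rounded up to 734830; 734,830 required, 734,830 in favor — approved.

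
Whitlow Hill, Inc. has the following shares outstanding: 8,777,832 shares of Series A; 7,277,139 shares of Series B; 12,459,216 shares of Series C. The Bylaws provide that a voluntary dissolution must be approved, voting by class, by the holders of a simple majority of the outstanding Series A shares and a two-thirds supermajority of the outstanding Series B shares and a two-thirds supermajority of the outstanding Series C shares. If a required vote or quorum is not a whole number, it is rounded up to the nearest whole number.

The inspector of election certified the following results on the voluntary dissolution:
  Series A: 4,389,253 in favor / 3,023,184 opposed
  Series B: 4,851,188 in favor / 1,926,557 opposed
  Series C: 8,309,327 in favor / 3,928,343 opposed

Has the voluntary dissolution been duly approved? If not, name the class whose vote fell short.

Not approved — the Series B shares did not give the required vote.

Series A: a majority of 8777832 is 4388917; 4,388,917 required, 4,389,253 in favor — approved.
Series B: 2/3 of 7277139 = 4851426; 4,851,426 required, 4,851,188 in favor — not approved.
Series C: 2/3 of 12459216 = 8306144; 8,306,144 required, 8,309,327 in favor — approved.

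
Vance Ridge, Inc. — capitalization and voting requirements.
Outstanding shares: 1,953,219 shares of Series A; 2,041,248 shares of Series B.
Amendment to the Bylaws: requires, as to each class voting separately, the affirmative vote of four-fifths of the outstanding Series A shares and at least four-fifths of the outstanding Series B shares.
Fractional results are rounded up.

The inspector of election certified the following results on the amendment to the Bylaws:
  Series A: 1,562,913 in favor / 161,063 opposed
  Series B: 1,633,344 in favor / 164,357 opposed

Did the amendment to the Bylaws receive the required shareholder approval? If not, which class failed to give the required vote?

Series A: 4/5 of 1953219 = 1562575.20, rounded up to 1562576; 1,562,576 required, 1,562,913 in favor — approved.
Series B: 4/5 of 2041248 = 1632998.40, rounded up to 1632999; 1,632,999 required, 1,633,344 in favor — approved.

Approved — every class gave the required vote.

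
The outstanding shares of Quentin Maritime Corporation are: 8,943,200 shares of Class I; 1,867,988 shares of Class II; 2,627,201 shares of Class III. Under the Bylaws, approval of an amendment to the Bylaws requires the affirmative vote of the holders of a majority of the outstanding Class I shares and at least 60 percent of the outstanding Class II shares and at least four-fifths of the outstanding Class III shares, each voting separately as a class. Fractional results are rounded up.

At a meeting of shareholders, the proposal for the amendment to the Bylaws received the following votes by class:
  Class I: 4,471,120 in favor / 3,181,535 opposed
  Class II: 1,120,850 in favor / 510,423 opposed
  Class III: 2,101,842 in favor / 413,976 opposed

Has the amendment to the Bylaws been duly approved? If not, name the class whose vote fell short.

Class I: a majority of 8943200 is 4471601; 4,471,601 required, 4,471,120 in favor — not approved.
Class II: 3/5 of 1867988 = 1120792.80, rounded up to 1120793; 1,120,793 required, 1,120,850 in favor — approved.
Class III: 4/5 of 2627201 = 2101760.80, rounded up to 2101761; 2,101,761 required, 2,101,842 in favor — approved.

Not approved — the Class I shares did not give the required vote.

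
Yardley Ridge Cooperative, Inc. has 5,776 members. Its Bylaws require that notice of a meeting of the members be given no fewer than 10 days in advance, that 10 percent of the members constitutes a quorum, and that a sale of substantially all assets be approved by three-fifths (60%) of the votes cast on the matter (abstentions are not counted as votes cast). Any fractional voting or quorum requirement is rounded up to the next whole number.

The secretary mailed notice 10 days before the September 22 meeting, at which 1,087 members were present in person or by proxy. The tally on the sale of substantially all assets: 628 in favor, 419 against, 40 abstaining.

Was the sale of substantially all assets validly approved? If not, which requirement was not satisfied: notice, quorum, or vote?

Invalid — vote requirement not satisfied.

Notice: 10 days given; 10 required. Satisfied.
Quorum: 10% of 5,776 = 577.60, rounded up to 578; 1,087 present. Satisfied.
Vote: requires three-fifths of the votes cast (1,087 − 40 abstaining = 1,047); 3/5 of 1047 = 628.20, rounded up to 629, so 629 needed; 628 in favor. Not satisfied.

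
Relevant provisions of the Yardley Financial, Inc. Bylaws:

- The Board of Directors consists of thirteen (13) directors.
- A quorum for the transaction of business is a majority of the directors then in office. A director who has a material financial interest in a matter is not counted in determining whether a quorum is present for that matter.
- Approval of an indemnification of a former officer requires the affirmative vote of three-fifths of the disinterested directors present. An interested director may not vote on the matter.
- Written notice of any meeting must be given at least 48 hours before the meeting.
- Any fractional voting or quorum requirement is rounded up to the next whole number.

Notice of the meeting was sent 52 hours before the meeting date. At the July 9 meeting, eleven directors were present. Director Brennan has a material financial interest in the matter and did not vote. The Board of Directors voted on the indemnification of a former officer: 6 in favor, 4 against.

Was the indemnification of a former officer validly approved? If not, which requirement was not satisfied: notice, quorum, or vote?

Valid — all requirements satisfied.

Notice: 52 hours given; 48 required (52 ≥ 48). Satisfied.
Quorum: 11 present, but the 1 interested director does not count, leaving 10. Quorum is 7. Satisfied.
Vote: the indemnification of a former officer requires three-fifths of the disinterested directors present (11 − 1 = 10). 3/5 of 10 = 6, so 6 affirmative votes are needed; 6 voted in favor. Satisfied.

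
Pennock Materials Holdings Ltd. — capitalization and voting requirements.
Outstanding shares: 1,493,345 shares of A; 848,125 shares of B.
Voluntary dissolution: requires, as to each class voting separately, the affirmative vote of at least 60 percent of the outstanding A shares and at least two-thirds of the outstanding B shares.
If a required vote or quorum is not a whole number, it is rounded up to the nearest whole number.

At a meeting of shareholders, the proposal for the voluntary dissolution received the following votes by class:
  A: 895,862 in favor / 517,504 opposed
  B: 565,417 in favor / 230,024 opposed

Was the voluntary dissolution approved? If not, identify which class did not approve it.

A: 3/5 of 1493345 = 896007; 896,007 required, 895,862 in favor — not approved.
B: 2/3 of 848125 = 565416.67, rounded up to 565417; 565,417 required, 565,417 in favor — approved.

Not approved — the A shares did not give the required vote.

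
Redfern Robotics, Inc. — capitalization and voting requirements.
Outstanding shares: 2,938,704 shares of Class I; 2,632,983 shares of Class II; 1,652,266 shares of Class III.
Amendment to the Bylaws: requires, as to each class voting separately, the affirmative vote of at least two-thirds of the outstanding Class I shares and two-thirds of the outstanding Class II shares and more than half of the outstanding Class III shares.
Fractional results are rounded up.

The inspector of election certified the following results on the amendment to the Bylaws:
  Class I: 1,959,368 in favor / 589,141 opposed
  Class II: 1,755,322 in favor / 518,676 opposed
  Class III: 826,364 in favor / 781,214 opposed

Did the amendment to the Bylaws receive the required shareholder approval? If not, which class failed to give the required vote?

Approved — every class gave the required vote.

Class I: 2/3 of 2938704 = 1959136; 1,959,136 required, 1,959,368 in favor — approved.
Class II: 2/3 of 2632983 = 1755322; 1,755,322 required, 1,755,322 in favor — approved.
Class III: a majority of 1652266 is 826134; 826,134 required, 826,364 in favor — approved.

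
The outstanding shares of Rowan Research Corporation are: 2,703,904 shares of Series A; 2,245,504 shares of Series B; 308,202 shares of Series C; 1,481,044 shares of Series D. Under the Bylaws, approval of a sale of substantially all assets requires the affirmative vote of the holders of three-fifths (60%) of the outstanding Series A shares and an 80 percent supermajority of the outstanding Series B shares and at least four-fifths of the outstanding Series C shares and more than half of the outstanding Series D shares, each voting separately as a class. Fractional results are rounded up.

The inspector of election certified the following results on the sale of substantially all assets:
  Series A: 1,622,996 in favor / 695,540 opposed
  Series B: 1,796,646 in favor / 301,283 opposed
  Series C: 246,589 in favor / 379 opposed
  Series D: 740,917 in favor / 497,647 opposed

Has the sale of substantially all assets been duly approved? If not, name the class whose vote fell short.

Series A: 3/5 of 2703904 = 1622342.40, rounded up to 1622343; 1,622,343 required, 1,622,996 in favor — approved.
Series B: 4/5 of 2245504 = 1796403.20, rounded up to 1796404; 1,796,404 required, 1,796,646 in favor — approved.
Series C: 4/5 of 308202 = 246561.60, rounded up to 246562; 246,562 required, 246,589 in favor — approved.
Series D: a majority of 1481044 is 740523; 740,523 required, 740,917 in favor — approved.

Approved — every class gave the required vote.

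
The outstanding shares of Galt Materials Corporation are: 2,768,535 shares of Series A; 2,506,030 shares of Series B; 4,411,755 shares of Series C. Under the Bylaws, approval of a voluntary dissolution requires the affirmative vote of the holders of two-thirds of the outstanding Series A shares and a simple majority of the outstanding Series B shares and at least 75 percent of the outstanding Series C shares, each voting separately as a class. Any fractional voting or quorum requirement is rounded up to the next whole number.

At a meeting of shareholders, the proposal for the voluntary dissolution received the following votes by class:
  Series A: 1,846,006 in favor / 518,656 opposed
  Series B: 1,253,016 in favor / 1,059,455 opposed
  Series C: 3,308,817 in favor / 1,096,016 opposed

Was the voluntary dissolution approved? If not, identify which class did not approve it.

Series A: 2/3 of 2768535 = 1845690; 1,845,690 required, 1,846,006 in favor — approved.
Series B: a majority of 2506030 is 1253016; 1,253,016 required, 1,253,016 in favor — approved.
Series C: 3/4 of 4411755 = 3308816.25, rounded up to 3308817; 3,308,817 required, 3,308,817 in favor — approved.

Approved — every class gave the required vote.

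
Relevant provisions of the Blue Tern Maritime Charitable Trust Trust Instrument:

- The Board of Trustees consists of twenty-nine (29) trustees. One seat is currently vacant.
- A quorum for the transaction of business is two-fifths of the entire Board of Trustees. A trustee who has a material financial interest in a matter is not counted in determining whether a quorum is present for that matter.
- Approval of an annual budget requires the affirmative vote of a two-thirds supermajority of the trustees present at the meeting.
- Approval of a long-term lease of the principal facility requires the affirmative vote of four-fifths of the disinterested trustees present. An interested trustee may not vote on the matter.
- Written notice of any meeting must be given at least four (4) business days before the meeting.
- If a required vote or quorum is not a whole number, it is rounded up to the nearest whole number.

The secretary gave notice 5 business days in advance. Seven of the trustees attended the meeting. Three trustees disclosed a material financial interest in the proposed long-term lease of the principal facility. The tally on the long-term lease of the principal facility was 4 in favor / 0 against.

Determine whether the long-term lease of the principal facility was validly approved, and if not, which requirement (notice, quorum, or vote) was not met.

Notice: 5 business days given; 4 required (5 ≥ 4). Satisfied.
Quorum: 7 present, but the 3 interested trustees do not count, leaving 4. Quorum is 12. Not satisfied.
Vote: the long-term lease of the principal facility requires four-fifths of the disinterested trustees present (7 − 3 = 4). 4/5 of 4 = 3.20, rounded up to 4, so 4 affirmative votes are needed; 4 voted in favor. Satisfied. (Moot — without a quorum no business can be validly transacted.)

Invalid — quorum requirement not satisfied.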